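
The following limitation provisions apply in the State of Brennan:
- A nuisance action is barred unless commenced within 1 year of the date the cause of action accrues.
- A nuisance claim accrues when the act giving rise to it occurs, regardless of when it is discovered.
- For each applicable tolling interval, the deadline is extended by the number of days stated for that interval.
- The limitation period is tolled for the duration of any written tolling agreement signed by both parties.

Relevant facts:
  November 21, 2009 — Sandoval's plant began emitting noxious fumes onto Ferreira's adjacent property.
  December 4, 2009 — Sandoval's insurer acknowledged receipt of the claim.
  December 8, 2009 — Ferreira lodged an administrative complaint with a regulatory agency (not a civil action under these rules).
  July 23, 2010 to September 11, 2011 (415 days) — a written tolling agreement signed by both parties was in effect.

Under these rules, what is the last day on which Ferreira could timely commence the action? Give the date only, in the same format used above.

The cause of action accrued on November 21, 2009, the date of the act.
1 year from November 21, 2009 is November 21, 2010.
The written tolling agreement from July 23, 2010 to September 11, 2011 tolled the period for 415 days, extending the deadline to January 10, 2012.
The other events in the timeline have no effect on the limitation period under the stated rules.

January 10, 2012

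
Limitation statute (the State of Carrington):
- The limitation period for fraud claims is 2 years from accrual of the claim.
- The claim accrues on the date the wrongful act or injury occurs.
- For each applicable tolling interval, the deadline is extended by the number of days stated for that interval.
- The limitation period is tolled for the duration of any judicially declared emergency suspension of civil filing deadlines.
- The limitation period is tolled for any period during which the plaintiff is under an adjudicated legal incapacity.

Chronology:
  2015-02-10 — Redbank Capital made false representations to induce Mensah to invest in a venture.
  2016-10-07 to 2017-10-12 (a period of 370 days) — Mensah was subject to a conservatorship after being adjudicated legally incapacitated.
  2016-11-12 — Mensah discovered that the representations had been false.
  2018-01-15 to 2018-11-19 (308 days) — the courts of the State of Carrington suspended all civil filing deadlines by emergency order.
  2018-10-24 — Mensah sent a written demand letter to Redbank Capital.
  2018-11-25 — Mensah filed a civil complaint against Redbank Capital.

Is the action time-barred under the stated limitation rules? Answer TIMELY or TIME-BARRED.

TIMELY

The claim accrued on 2015-02-10, when the wrongful act occurred; under the stated occurrence rule the 2016-11-12 discovery does not delay accrual.
Adding the 2 years base period to 2015-02-10 gives a deadline of 2017-02-10, before any tolling.
The period was tolled for 370 days by the plaintiff's legal incapacity (2016-10-07 to 2017-10-12), pushing the deadline to 2018-02-15.
The period was tolled for 308 days by the emergency suspension of filing deadlines (2018-01-15 to 2018-11-19), pushing the deadline to 2018-12-20.
Nothing else in the chronology tolls or restarts the period.
Mensah filed on 2018-11-25, before the 2018-12-20 deadline, so the action is timely.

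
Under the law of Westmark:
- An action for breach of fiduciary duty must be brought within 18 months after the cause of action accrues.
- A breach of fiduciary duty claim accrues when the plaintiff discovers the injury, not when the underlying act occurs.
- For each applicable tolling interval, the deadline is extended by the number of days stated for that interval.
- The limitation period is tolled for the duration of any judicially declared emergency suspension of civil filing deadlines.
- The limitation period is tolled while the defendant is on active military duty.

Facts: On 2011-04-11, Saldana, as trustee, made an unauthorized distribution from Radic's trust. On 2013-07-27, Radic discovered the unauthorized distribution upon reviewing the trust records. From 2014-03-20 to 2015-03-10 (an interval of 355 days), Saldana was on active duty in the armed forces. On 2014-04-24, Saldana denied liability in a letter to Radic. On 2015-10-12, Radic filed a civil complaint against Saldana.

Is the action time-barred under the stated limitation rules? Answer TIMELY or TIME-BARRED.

TIMELY

Accrual is tied to discovery, so the period began on 2013-07-27 rather than on 2011-04-11 when the act occurred.
The untolled deadline — 18 months after 2013-07-27 — is 2015-01-27.
The period was tolled for 355 days by the defendant's active military service (2014-03-20 to 2015-03-10), pushing the deadline to 2016-01-17.
None of the other events listed affects the running of the period under the stated rules.
The 2015-10-12 filing precedes the 2016-01-17 deadline; the claim is timely.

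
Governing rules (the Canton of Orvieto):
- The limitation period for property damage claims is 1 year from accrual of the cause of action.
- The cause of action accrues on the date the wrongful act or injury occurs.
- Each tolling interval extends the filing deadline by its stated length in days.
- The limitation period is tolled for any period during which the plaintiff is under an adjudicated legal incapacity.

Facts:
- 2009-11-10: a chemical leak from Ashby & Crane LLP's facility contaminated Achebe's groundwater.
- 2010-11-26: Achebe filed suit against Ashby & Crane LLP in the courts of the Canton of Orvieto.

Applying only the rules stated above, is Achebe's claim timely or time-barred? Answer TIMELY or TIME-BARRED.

The claim accrued on 2009-11-10, when the wrongful act occurred.
1 year from 2009-11-10 is 2010-11-10.
Achebe filed on 2010-11-26, after the 2010-11-10 deadline, so the action is time-barred.

TIME-BARRED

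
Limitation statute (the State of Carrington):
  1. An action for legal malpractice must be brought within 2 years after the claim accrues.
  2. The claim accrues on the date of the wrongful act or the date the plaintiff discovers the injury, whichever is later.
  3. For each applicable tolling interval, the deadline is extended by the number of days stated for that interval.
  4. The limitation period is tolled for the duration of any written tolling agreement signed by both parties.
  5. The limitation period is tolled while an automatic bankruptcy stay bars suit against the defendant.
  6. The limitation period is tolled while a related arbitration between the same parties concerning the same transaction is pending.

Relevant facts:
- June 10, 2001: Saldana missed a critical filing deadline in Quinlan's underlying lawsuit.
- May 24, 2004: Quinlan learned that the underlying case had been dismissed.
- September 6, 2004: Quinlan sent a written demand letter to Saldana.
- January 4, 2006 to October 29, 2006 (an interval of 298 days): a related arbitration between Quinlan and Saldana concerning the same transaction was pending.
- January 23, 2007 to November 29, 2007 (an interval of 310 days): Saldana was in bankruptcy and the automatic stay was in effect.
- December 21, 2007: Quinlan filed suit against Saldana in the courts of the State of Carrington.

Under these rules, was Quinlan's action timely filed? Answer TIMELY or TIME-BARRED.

TIMELY

The claim accrued on May 24, 2004 — the later of the June 10, 2001 act and the May 24, 2004 discovery.
2 years from May 24, 2004 is May 24, 2006.
The period was tolled for 298 days by the pending related arbitration (January 4, 2006 to October 29, 2006), pushing the deadline to March 18, 2007.
The period was tolled for 310 days by the automatic bankruptcy stay (January 23, 2007 to November 29, 2007), pushing the deadline to January 22, 2008.
Nothing else in the chronology tolls or restarts the period.
The December 21, 2007 filing precedes the January 22, 2008 deadline; the claim is timely.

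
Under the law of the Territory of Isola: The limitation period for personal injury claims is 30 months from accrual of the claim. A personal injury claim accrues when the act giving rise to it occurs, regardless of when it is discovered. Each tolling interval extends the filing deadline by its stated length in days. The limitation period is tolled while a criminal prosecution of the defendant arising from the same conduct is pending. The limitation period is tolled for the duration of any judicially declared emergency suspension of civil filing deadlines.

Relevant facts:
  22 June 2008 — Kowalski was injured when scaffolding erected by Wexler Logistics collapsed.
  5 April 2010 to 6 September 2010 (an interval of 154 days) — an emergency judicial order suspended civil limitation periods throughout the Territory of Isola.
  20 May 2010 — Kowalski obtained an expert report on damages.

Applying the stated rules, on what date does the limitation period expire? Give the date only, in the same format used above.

The claim accrued on 22 June 2008, the date of the act.
Adding the 30 months base period to 22 June 2008 gives a deadline of 22 December 2010, before any tolling.
The period was tolled for 154 days by the emergency suspension of filing deadlines (5 April 2010 to 6 September 2010), pushing the deadline to 25 May 2011.
Nothing else in the chronology tolls or restarts the period.

25 May 2011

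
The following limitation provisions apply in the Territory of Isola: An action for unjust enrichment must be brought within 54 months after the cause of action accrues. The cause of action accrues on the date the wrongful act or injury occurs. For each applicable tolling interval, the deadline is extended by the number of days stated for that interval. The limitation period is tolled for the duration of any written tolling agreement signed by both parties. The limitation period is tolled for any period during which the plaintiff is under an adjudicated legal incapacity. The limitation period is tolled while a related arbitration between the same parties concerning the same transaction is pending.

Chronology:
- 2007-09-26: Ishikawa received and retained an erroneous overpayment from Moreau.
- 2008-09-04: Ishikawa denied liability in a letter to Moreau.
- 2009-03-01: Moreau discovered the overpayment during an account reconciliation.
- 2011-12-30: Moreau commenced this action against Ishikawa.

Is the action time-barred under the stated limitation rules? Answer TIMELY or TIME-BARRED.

TIMELY

Because the rule ties accrual to occurrence, the claim accrued on 2007-09-26, not on the 2009-03-01 discovery date.
54 months from 2007-09-26 is 2012-03-26.
The other events in the timeline have no effect on the limitation period under the stated rules.
The 2011-12-30 filing precedes the 2012-03-26 deadline; the claim is timely.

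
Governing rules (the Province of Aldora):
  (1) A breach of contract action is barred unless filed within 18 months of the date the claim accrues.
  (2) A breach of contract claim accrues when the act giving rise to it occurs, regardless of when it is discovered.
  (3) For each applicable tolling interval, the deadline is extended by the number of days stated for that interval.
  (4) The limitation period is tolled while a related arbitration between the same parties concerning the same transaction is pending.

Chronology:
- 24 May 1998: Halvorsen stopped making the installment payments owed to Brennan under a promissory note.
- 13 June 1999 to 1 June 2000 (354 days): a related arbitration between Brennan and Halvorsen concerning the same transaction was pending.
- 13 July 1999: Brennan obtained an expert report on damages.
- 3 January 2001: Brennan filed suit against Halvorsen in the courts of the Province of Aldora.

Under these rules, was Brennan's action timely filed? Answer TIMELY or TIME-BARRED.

TIME-BARRED

The claim accrued on 24 May 1998, the date of the act.
The untolled deadline — 18 months after 24 May 1998 — is 24 November 1999.
The period was tolled for 354 days by the pending related arbitration (13 June 1999 to 1 June 2000), pushing the deadline to 12 November 2000.
The other events in the timeline have no effect on the limitation period under the stated rules.
Filing on 3 January 2001 missed the 12 November 2000 deadline — the action is time-barred.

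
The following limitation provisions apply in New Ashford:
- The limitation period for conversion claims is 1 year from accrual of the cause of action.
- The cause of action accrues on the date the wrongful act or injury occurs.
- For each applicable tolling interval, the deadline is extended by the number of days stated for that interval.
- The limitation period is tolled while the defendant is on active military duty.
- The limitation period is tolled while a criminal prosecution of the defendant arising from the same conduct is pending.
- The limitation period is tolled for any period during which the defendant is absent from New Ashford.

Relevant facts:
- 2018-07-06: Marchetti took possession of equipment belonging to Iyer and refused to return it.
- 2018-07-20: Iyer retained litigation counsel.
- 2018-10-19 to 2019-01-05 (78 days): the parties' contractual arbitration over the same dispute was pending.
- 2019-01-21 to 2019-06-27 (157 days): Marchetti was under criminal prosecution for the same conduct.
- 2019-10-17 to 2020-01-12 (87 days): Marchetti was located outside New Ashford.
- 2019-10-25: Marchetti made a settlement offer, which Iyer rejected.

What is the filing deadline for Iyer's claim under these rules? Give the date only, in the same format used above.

The limitation period began to run on 2018-07-06.
The untolled deadline — 1 year after 2018-07-06 — is 2019-07-06.
The period was tolled for 157 days by the pending criminal prosecution (2019-01-21 to 2019-06-27), pushing the deadline to 2019-12-10.
The defendant's absence from the jurisdiction from 2019-10-17 to 2020-01-12 tolled the period for 87 days, extending the deadline to 2020-03-06.
The pending related arbitration from 2018-10-19 to 2019-01-05 does not toll the period, because no stated rule makes a pending arbitration a tolling event.
Nothing else in the chronology tolls or restarts the period.

2020-03-06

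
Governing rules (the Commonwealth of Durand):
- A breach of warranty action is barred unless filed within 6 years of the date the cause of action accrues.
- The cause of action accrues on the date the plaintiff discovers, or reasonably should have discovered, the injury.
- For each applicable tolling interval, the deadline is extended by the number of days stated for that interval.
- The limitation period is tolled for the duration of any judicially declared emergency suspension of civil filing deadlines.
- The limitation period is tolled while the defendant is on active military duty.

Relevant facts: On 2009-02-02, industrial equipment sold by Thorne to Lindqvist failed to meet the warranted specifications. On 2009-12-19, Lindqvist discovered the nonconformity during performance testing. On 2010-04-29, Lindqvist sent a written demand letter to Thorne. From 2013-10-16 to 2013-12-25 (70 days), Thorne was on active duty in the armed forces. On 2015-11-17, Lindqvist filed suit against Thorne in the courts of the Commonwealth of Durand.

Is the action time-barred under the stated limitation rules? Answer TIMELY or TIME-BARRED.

TIMELY

Accrual is tied to discovery, so the period began on 2009-12-19 rather than on 2009-02-02 when the act occurred.
Adding the 6 years base period to 2009-12-19 gives a deadline of 2015-12-19, before any tolling.
Because the defendant's active military service ran from 2013-10-16 to 2013-12-25, the deadline is extended by 70 days to 2016-02-27.
None of the other events listed affects the running of the period under the stated rules.
Filing on 2015-11-17 beat the 2016-02-27 deadline — the action is timely.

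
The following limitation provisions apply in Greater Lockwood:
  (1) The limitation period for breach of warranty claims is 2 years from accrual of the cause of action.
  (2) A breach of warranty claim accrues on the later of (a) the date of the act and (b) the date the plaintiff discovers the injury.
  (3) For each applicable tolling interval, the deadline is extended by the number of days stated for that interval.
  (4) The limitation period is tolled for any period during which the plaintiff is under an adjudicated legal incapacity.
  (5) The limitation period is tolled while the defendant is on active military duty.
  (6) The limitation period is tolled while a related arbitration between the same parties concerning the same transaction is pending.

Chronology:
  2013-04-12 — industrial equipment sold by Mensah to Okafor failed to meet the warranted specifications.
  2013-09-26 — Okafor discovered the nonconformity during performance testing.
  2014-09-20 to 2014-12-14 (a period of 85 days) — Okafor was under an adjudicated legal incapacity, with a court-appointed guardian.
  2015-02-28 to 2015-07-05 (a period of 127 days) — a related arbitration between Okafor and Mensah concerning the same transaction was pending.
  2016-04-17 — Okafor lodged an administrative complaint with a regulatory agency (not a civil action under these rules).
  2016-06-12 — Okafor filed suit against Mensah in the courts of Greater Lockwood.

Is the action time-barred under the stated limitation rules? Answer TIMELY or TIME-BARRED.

TIME-BARRED

Because discovery on 2013-09-26 post-dates the 2013-04-12 act, accrual under the later-of rule falls on 2013-09-26.
2 years from 2013-09-26 is 2015-09-26.
Because the plaintiff's legal incapacity ran from 2014-09-20 to 2014-12-14, the deadline is extended by 85 days to 2015-12-20.
Because the pending related arbitration ran from 2015-02-28 to 2015-07-05, the deadline is extended by 127 days to 2016-04-25.
None of the other events listed affects the running of the period under the stated rules.
Filing on 2016-06-12 missed the 2016-04-25 deadline — the action is time-barred.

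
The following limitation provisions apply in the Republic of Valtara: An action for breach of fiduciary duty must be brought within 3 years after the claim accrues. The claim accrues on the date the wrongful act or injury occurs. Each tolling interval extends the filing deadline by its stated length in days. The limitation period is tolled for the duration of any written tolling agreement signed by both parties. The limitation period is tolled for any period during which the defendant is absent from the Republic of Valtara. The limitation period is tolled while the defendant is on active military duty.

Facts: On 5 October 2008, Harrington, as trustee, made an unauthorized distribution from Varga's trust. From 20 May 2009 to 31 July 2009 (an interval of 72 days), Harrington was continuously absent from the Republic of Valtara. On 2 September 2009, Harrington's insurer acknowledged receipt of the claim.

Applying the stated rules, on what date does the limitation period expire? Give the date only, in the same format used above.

16 December 2011

The claim accrued on 5 October 2008, the date of the act.
3 years from 5 October 2008 is 5 October 2011.
The period was tolled for 72 days by the defendant's absence from the jurisdiction (20 May 2009 to 31 July 2009), pushing the deadline to 16 December 2011.
Nothing else in the chronology tolls or restarts the period.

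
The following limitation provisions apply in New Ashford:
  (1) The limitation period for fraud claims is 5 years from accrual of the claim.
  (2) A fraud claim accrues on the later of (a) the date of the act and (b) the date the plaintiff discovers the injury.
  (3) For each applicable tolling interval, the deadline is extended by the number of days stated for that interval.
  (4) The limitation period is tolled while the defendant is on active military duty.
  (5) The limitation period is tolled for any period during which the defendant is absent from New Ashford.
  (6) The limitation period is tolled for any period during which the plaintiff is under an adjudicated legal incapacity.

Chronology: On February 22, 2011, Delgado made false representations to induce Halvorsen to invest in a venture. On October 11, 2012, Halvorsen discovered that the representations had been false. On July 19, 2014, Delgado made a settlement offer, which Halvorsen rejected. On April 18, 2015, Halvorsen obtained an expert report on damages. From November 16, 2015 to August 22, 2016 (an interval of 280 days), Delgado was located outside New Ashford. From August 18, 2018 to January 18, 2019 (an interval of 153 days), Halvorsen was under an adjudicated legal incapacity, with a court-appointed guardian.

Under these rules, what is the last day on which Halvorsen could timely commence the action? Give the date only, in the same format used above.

July 18, 2018

Taking the later of the act (February 22, 2011) and discovery (October 11, 2012), the claim accrued on October 11, 2012.
5 years from October 11, 2012 is October 11, 2017.
The period was tolled for 280 days by the defendant's absence from the jurisdiction (November 16, 2015 to August 22, 2016), pushing the deadline to July 18, 2018.
The plaintiff's legal incapacity starting August 18, 2018 came too late — the period had run on July 18, 2018 — and so does not extend the deadline.
The other events in the timeline have no effect on the limitation period under the stated rules.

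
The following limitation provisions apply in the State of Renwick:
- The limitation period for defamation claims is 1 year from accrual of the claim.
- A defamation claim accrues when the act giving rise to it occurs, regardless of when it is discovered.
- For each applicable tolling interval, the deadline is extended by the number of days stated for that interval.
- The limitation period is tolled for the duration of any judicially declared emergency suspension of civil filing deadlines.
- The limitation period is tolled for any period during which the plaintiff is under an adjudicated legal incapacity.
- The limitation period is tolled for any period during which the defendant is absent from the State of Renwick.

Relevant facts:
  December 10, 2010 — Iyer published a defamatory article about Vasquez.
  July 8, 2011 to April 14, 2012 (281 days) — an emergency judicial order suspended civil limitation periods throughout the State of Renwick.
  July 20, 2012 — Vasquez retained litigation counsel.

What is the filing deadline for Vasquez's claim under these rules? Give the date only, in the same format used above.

The limitation period began to run on December 10, 2010.
1 year from December 10, 2010 is December 10, 2011.
The emergency suspension of filing deadlines from July 8, 2011 to April 14, 2012 tolled the period for 281 days, extending the deadline to September 16, 2012.
The other events in the timeline have no effect on the limitation period under the stated rules.

September 16, 2012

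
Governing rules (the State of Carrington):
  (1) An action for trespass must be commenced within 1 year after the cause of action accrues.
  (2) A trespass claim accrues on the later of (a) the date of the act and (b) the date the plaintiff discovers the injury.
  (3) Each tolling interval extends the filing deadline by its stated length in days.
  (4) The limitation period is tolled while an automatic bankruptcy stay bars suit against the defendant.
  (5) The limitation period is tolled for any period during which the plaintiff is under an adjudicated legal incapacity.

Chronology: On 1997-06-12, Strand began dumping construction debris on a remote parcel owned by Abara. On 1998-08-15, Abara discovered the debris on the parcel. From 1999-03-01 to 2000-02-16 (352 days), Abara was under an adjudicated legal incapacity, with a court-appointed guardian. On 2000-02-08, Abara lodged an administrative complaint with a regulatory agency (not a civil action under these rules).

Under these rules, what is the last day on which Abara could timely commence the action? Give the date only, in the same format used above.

Because discovery on 1998-08-15 post-dates the 1997-06-12 act, accrual under the later-of rule falls on 1998-08-15.
The untolled deadline — 1 year after 1998-08-15 — is 1999-08-15.
The plaintiff's legal incapacity from 1999-03-01 to 2000-02-16 tolled the period for 352 days, extending the deadline to 2000-08-01.
Nothing else in the chronology tolls or restarts the period.

2000-08-01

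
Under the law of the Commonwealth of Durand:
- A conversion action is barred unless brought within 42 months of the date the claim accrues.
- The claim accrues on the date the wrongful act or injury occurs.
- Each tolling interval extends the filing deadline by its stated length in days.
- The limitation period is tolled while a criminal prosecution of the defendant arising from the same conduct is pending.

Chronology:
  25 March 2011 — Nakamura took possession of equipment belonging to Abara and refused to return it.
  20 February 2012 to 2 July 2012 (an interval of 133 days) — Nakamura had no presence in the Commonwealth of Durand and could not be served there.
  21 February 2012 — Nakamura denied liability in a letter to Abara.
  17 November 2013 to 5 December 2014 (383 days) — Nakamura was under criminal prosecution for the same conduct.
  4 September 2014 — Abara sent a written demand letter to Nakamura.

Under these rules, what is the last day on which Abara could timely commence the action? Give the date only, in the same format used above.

13 October 2015

The claim accrued on 25 March 2011, the date of the act.
The untolled deadline — 42 months after 25 March 2011 — is 25 September 2014.
The period was tolled for 383 days by the pending criminal prosecution (17 November 2013 to 5 December 2014), pushing the deadline to 13 October 2015.
The defendant's absence from the jurisdiction from 20 February 2012 to 2 July 2012 does not toll the period, because no stated rule makes the defendant's absence a tolling event.
Nothing else in the chronology tolls or restarts the period.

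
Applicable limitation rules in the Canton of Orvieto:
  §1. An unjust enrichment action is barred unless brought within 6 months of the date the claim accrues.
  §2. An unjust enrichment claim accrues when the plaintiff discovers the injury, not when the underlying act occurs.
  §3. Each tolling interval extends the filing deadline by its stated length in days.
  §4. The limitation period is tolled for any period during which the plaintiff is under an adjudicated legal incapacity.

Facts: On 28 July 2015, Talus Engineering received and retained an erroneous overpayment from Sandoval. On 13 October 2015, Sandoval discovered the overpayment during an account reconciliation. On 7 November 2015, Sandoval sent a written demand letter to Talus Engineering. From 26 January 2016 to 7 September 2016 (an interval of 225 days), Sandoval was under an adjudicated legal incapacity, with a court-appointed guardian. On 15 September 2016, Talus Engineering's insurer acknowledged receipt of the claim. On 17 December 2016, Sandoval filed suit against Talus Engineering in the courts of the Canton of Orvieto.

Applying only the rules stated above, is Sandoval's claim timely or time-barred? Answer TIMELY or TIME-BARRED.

TIME-BARRED

Accrual is tied to discovery, so the period began on 13 October 2015 rather than on 28 July 2015 when the act occurred.
6 months from 13 October 2015 is 13 April 2016.
Because the plaintiff's legal incapacity ran from 26 January 2016 to 7 September 2016, the deadline is extended by 225 days to 24 November 2016.
Nothing else in the chronology tolls or restarts the period.
Sandoval filed on 17 December 2016, after the 24 November 2016 deadline, so the action is time-barred.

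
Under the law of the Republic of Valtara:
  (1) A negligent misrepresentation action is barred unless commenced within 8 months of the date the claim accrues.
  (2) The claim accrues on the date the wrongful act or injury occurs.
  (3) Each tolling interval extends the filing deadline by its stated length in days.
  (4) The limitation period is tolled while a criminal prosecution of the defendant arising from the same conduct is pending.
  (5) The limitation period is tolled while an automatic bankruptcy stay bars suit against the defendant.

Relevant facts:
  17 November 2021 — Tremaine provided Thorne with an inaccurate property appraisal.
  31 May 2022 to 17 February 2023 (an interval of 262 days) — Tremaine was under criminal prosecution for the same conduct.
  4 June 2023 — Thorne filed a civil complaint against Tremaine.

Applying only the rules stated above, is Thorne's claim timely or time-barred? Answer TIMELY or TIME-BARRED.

The claim accrued on 17 November 2021, when the wrongful act occurred.
The untolled deadline — 8 months after 17 November 2021 — is 17 July 2022.
The pending criminal prosecution from 31 May 2022 to 17 February 2023 tolled the period for 262 days, extending the deadline to 5 April 2023.
The 4 June 2023 filing falls after the 5 April 2023 deadline; the claim is time-barred.

TIME-BARRED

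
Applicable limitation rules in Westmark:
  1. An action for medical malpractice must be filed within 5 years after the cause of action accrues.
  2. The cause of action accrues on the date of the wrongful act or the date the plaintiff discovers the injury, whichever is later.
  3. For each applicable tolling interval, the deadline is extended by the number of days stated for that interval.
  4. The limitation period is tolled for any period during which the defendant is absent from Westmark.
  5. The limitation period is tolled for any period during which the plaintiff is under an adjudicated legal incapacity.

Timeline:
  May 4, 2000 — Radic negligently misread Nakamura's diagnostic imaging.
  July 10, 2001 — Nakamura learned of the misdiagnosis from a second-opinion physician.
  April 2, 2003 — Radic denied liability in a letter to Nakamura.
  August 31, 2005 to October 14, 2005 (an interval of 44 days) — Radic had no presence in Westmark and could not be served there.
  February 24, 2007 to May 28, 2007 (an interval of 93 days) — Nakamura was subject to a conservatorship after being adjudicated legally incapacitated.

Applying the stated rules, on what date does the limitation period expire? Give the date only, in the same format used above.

The claim accrued on July 10, 2001 — the later of the May 4, 2000 act and the July 10, 2001 discovery.
The untolled deadline — 5 years after July 10, 2001 — is July 10, 2006.
The period was tolled for 44 days by the defendant's absence from the jurisdiction (August 31, 2005 to October 14, 2005), pushing the deadline to August 23, 2006.
By the time the plaintiff's legal incapacity began on February 24, 2007, the limitation period had already expired on August 23, 2006; that interval cannot revive it.
Nothing else in the chronology tolls or restarts the period.

August 23, 2006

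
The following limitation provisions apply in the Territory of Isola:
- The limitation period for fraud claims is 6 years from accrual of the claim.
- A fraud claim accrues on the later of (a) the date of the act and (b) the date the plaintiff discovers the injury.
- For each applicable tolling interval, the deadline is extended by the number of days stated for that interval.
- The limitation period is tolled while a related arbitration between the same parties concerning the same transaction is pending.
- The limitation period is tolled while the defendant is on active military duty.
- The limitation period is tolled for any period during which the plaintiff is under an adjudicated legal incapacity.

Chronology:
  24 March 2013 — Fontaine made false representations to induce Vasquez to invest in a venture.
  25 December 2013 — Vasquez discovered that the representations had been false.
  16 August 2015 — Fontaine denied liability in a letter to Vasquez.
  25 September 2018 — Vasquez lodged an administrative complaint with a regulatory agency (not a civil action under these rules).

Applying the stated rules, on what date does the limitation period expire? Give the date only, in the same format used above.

25 December 2019

The claim accrued on 25 December 2013 — the later of the 24 March 2013 act and the 25 December 2013 discovery.
The untolled deadline — 6 years after 25 December 2013 — is 25 December 2019.
The other events in the timeline have no effect on the limitation period under the stated rules.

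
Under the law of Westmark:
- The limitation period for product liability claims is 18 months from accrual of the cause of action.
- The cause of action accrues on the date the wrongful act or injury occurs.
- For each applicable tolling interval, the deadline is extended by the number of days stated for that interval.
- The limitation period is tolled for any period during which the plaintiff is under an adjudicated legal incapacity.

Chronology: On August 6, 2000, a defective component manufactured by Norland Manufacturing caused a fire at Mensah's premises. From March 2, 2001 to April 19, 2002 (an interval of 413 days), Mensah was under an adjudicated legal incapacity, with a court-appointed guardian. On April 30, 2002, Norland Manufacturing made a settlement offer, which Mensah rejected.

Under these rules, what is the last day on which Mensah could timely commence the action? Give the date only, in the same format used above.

The cause of action accrued on August 6, 2000, the date of the act.
The untolled deadline — 18 months after August 6, 2000 — is February 6, 2002.
The plaintiff's legal incapacity from March 2, 2001 to April 19, 2002 tolled the period for 413 days, extending the deadline to March 26, 2003.
None of the other events listed affects the running of the period under the stated rules.

March 26, 2003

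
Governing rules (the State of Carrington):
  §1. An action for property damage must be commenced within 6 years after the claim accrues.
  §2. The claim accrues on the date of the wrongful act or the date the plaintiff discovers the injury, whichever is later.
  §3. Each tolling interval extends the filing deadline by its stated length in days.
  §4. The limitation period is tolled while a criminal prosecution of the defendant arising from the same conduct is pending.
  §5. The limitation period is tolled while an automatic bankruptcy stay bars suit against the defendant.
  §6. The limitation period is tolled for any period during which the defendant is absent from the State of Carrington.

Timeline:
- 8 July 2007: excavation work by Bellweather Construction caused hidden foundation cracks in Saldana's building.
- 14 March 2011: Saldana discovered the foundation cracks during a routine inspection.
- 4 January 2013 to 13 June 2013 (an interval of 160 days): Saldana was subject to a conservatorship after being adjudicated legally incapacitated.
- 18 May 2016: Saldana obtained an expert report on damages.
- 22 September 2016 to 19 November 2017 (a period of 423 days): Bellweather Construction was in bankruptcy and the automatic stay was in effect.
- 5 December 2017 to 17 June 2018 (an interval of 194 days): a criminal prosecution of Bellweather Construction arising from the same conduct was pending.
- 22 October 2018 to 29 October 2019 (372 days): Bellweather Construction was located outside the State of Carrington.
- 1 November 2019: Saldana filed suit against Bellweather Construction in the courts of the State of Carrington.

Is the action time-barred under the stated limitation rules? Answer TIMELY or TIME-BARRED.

Because discovery on 14 March 2011 post-dates the 8 July 2007 act, accrual under the later-of rule falls on 14 March 2011.
Adding the 6 years base period to 14 March 2011 gives a deadline of 14 March 2017, before any tolling.
The automatic bankruptcy stay from 22 September 2016 to 19 November 2017 tolled the period for 423 days, extending the deadline to 11 May 2018.
The pending criminal prosecution from 5 December 2017 to 17 June 2018 tolled the period for 194 days, extending the deadline to 21 November 2018.
Because the defendant's absence from the jurisdiction ran from 22 October 2018 to 29 October 2019, the deadline is extended by 372 days to 28 November 2019.
No stated provision tolls the period for the plaintiff's incapacity, so the interval from 4 January 2013 to 13 June 2013 has no effect on the deadline.
The other events in the timeline have no effect on the limitation period under the stated rules.
Filing on 1 November 2019 beat the 28 November 2019 deadline — the action is timely.

TIMELY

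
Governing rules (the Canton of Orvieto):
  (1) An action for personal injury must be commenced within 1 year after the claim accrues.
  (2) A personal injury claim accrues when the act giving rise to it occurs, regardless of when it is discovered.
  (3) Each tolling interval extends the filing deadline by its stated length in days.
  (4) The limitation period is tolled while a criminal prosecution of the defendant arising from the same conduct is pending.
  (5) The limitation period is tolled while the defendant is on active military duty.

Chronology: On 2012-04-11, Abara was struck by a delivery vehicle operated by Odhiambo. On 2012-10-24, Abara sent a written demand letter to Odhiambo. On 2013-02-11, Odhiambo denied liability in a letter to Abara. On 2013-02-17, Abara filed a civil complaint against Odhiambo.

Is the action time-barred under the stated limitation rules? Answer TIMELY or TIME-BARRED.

TIMELY

The limitation period began to run on 2012-04-11.
1 year from 2012-04-11 is 2013-04-11.
The other events in the timeline have no effect on the limitation period under the stated rules.
Abara filed on 2013-02-17, before the 2013-04-11 deadline, so the action is timely.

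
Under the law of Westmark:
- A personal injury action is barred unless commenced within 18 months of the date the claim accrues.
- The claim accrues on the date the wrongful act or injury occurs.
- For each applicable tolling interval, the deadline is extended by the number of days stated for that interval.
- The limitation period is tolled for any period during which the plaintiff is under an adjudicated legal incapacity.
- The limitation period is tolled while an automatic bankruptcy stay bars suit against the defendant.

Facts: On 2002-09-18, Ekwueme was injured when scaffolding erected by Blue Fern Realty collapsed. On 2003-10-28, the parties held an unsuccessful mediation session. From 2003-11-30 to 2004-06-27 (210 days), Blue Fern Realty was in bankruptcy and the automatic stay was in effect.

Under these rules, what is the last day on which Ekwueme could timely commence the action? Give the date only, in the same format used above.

The claim accrued on 2002-09-18, the date of the act.
Adding the 18 months base period to 2002-09-18 gives a deadline of 2004-03-18, before any tolling.
The period was tolled for 210 days by the automatic bankruptcy stay (2003-11-30 to 2004-06-27), pushing the deadline to 2004-10-14.
Nothing else in the chronology tolls or restarts the period.

2004-10-14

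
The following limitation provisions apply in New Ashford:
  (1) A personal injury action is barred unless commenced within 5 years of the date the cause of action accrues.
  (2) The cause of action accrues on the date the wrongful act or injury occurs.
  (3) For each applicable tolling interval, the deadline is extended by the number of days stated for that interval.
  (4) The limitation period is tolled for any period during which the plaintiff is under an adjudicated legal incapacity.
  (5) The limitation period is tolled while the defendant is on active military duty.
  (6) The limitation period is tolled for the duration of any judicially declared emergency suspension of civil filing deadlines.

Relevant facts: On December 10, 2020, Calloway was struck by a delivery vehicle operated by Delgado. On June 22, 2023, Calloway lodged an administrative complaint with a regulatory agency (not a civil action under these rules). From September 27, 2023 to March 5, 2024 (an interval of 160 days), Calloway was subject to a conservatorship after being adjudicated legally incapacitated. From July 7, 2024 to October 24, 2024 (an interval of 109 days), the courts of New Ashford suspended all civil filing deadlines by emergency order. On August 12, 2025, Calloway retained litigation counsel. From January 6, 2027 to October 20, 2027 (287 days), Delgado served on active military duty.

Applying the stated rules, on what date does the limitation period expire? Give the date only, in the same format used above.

The limitation period began to run on December 10, 2020.
5 years from December 10, 2020 is December 10, 2025.
The period was tolled for 160 days by the plaintiff's legal incapacity (September 27, 2023 to March 5, 2024), pushing the deadline to May 19, 2026.
Because the emergency suspension of filing deadlines ran from July 7, 2024 to October 24, 2024, the deadline is extended by 109 days to September 5, 2026.
The defendant's active military service starting January 6, 2027 came too late — the period had run on September 5, 2026 — and so does not extend the deadline.
The other events in the timeline have no effect on the limitation period under the stated rules.

September 5, 2026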